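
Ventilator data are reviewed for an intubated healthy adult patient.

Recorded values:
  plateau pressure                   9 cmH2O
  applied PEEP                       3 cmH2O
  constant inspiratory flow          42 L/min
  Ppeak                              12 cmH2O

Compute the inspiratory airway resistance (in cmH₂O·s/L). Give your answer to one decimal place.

Flow: 42 L/min ÷ 60 = 0.7 L/s.
Raw = (PIP − Pplat) / flow = (12 − 9) / 0.7 = 3.0 / 0.7 = 4.286 cmH2O·s/L.

4.3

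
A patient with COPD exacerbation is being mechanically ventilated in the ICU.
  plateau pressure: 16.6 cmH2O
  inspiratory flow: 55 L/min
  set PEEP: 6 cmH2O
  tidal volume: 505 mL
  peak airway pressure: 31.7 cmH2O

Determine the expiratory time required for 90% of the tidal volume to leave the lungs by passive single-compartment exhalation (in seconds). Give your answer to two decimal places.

1.81

Flow: 55 L/min ÷ 60 = 0.9167 L/s.
R = (PIP − Pplat)/V̇ = (31.7 − 16.6) / 0.9167 = 15.1/0.9167 = 16.472 cmH2O·s/L.
C = Vt/(Pplat − PEEP) = 505.0 / (16.6 − 6) = 505.0/10.6 = 47.642 mL/cmH2O.
τ = R × C = 16.472 × 0.04764 L/cmH2O = 0.7847 s.
t = −τ·ln(1 − 0.90) = −0.7847·ln(0.1) = 1.807 s.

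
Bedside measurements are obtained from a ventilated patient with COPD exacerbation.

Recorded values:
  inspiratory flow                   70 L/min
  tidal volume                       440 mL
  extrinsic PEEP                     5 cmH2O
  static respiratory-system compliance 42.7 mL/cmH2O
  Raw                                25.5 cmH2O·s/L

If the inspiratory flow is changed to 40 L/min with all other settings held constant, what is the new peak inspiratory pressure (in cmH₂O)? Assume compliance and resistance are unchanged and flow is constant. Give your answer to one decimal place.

32.3

Flow: 70 L/min ÷ 60 = 1.1667 L/s.
New flow: 40 L/min ÷ 60 = 0.6667 L/s.
PIP = Vt/C + R·V̇ + PEEP (constant-flow equation of motion).
Only the resistive term changes: ΔPIP = R × ΔV̇ = 25.5 × (0.6667 − 1.1667) = 25.5 × -0.5 = -12.75 cmH2O.
Original PIP = 440/42.7 + 25.5×1.1667 + 5 = 45.055 cmH2O; new PIP = 45.055 + (-12.75) = 32.305 cmH2O.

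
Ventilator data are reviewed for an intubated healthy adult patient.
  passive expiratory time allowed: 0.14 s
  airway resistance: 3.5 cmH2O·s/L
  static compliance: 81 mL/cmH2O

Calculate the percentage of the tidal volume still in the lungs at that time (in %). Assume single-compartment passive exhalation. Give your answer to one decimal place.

61.0

τ = R × C = 3.5 × 81 mL/cmH2O = 3.5 × 0.081 L/cmH2O = 0.2835 s.
Passive exhalation: V(t)/V₀ = e^(−t/τ) = e^(−0.14/0.2835) = 0.6103.
Fraction remaining = 0.6103 → 61.03%.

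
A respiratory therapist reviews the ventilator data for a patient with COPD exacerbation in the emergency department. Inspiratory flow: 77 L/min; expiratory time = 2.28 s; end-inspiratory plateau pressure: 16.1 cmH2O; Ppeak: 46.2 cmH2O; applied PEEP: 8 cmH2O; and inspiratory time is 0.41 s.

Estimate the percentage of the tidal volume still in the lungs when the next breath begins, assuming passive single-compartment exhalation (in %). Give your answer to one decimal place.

22.4

Flow: 77 L/min ÷ 60 = 1.2833 L/s.
Vt = flow × Ti = 1.2833 L/s × 0.41 s × 1000 mL/L = 526.15 mL.
R = (PIP − Pplat)/V̇ = (46.2 − 16.1) / 1.2833 = 30.1/1.2833 = 23.455 cmH2O·s/L.
C = Vt/(Pplat − PEEP) = 526.15 / (16.1 − 8) = 526.15/8.1 = 64.957 mL/cmH2O.
τ = R × C = 23.455 × 0.06496 L/cmH2O = 1.524 s.
Fraction remaining at end-expiration = e^(−Te/τ) = e^(−2.28/1.524) = 0.224 → 22.4%.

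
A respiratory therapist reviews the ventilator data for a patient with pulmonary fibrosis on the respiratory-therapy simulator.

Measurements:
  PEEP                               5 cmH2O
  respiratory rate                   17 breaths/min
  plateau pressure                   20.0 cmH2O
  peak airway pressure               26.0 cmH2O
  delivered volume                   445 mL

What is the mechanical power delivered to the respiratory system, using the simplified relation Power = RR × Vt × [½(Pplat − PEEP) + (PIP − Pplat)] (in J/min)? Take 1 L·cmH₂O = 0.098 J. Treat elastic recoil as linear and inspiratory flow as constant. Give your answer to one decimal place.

Per-breath work = Vt × [½(Pplat−PEEP) + (PIP−Pplat)] = 0.445 × [0.5×15.0 + 6.0] = 0.445 × 13.5 = 6.008 L·cmH2O.
Power = 17 × 6.008 = 102.14 L·cmH2O/min.
× 0.098 J/(L·cmH2O) → 10.01 J/min.

10.0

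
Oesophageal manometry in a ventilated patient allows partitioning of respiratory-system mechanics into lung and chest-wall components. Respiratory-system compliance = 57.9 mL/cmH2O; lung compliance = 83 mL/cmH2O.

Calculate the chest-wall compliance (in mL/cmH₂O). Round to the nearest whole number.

191

1/Ccw = 1/Crs − 1/CL.
1/Ccw = 1/57.9 − 1/83 = 0.005223.
Ccw = 191.46 mL/cmH2O.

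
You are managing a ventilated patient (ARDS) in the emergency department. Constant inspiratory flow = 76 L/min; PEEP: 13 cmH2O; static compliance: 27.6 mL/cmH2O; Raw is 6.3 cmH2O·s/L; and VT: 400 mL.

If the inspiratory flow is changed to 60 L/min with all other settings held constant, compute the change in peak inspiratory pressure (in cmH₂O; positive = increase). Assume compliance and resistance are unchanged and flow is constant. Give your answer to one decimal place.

Flow: 76 L/min ÷ 60 = 1.2667 L/s.
New flow: 60 L/min ÷ 60 = 1 L/s.
PIP = Vt/C + R·V̇ + PEEP (constant-flow equation of motion).
Only the resistive term changes: ΔPIP = R × ΔV̇ = 6.3 × (1 − 1.2667) = 6.3 × -0.2667 = -1.68 cmH2O.

-1.7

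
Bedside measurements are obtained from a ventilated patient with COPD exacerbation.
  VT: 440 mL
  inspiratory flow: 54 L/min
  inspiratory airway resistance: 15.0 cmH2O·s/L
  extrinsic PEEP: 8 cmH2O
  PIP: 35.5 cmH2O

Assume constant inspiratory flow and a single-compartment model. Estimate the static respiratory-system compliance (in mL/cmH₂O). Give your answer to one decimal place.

31.4

Flow: 54 L/min ÷ 60 = 0.9 L/s.
Equation of motion (constant flow): PIP = Vt/C + R·V̇ + PEEP.
Vt/C = PIP − R·V̇ − PEEP = 35.5 − 15.0×0.9 − 8 = 35.5 − 13.5 − 8 = 14.0 cmH2O.
C = Vt / 14.0 = 440 / 14.0 = 31.429 mL/cmH2O.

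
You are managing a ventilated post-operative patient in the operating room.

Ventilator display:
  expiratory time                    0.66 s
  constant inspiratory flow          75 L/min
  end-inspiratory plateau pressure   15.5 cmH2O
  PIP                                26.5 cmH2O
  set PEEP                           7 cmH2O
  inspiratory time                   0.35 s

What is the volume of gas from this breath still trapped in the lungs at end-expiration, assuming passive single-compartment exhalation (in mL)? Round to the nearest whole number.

102

Flow: 75 L/min ÷ 60 = 1.25 L/s.
Vt = flow × Ti = 1.25 L/s × 0.35 s × 1000 mL/L = 437.5 mL.
R = (PIP − Pplat)/V̇ = (26.5 − 15.5) / 1.25 = 11.0/1.25 = 8.8 cmH2O·s/L.
C = Vt/(Pplat − PEEP) = 437.5 / (15.5 − 7) = 437.5/8.5 = 51.471 mL/cmH2O.
τ = R × C = 8.8 × 0.05147 L/cmH2O = 0.4529 s.
Fraction remaining = e^(−Te/τ) = e^(−0.66/0.4529) = 0.2329.
Trapped volume = 437.5 × 0.2329 = 101.89 mL.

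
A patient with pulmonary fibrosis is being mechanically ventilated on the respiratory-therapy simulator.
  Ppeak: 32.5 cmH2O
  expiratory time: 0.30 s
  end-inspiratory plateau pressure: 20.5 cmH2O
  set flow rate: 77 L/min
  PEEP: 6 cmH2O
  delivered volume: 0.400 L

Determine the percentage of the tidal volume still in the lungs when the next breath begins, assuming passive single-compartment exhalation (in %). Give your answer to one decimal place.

31.3

Flow: 77 L/min ÷ 60 = 1.2833 L/s.
R = (PIP − Pplat)/V̇ = (32.5 − 20.5) / 1.2833 = 12.0/1.2833 = 9.351 cmH2O·s/L.
C = Vt/(Pplat − PEEP) = 400.0 / (20.5 − 6) = 400.0/14.5 = 27.586 mL/cmH2O.
τ = R × C = 9.351 × 0.02759 L/cmH2O = 0.258 s.
Fraction remaining at end-expiration = e^(−Te/τ) = e^(−0.30/0.258) = 0.3126 → 31.26%.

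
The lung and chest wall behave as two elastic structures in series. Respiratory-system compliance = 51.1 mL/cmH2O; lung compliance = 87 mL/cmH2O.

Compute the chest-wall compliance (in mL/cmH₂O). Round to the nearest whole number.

1/Ccw = 1/Crs − 1/CL.
1/Ccw = 1/51.1 − 1/87 = 0.008075.
Ccw = 123.84 mL/cmH2O.

124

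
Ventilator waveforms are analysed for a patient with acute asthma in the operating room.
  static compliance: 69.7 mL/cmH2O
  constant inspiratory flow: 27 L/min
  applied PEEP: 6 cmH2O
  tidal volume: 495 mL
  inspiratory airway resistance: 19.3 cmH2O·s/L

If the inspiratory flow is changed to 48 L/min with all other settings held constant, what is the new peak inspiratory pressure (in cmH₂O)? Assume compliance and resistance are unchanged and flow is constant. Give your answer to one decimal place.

Flow: 27 L/min ÷ 60 = 0.45 L/s.
New flow: 48 L/min ÷ 60 = 0.8 L/s.
PIP = Vt/C + R·V̇ + PEEP (constant-flow equation of motion).
Only the resistive term changes: ΔPIP = R × ΔV̇ = 19.3 × (0.8 − 0.45) = 19.3 × 0.35 = 6.755 cmH2O.
Original PIP = 495/69.7 + 19.3×0.45 + 6 = 21.787 cmH2O; new PIP = 21.787 + (6.755) = 28.542 cmH2O.

28.5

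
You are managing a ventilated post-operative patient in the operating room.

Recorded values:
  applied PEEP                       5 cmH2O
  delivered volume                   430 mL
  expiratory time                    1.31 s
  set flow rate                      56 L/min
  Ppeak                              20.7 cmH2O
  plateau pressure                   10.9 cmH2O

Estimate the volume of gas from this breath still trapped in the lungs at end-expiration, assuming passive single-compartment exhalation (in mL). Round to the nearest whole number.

Flow: 56 L/min ÷ 60 = 0.9333 L/s.
R = (PIP − Pplat)/V̇ = (20.7 − 10.9) / 0.9333 = 9.8/0.9333 = 10.5 cmH2O·s/L.
C = Vt/(Pplat − PEEP) = 430.0 / (10.9 − 5) = 430.0/5.9 = 72.881 mL/cmH2O.
τ = R × C = 10.5 × 0.07288 L/cmH2O = 0.7652 s.
Fraction remaining = e^(−Te/τ) = e^(−1.31/0.7652) = 0.1805.
Trapped volume = 430.0 × 0.1805 = 77.615 mL.

78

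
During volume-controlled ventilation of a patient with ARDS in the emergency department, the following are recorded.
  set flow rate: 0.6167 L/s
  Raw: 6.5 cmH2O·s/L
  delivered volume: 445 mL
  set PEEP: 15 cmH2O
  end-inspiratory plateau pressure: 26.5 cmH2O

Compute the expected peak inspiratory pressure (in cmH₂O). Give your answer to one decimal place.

PIP = Pplat + Raw × flow = 26.5 + 6.5 × 0.6167 = 26.5 + 4.009 = 30.509 cmH2O.

30.5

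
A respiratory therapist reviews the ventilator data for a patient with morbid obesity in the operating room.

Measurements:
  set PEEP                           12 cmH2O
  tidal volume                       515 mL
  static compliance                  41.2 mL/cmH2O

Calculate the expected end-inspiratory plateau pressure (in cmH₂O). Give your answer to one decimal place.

Pplat = PEEP + Vt / Cstat = 12 + 515 / 41.2 = 12 + 12.5 = 24.5 cmH2O.

24.5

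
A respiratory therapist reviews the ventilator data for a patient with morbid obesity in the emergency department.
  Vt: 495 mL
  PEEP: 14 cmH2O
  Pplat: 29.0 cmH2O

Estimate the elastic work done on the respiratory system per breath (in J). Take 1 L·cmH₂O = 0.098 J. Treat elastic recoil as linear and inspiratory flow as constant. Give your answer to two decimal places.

0.36

Elastic work ≈ ½ × (Pplat − PEEP) × Vt = 0.5 × (29.0 − 14) × 0.495 L = 0.5 × 15.0 × 0.495 = 3.713 L·cmH2O.
× 0.098 J/(L·cmH2O) → 0.3639 J.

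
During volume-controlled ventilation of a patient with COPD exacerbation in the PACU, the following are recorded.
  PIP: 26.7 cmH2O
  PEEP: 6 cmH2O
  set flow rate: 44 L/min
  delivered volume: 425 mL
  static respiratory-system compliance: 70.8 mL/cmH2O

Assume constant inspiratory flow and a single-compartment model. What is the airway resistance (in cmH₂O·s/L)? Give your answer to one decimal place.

20.0

Flow: 44 L/min ÷ 60 = 0.7333 L/s.
Equation of motion (constant flow): PIP = Vt/C + R·V̇ + PEEP.
R·V̇ = PIP − Vt/C − PEEP = 26.7 − 425/70.8 − 6 = 26.7 − 6.003 − 6 = 14.697 cmH2O.
R = 14.697 / 0.7333 = 20.042 cmH2O·s/L.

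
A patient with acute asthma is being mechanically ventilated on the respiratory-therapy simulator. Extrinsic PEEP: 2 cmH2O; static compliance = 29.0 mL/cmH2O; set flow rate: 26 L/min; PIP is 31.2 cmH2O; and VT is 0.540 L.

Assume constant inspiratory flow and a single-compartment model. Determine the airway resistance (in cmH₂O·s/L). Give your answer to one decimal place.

24.4

Flow: 26 L/min ÷ 60 = 0.4333 L/s.
Equation of motion (constant flow): PIP = Vt/C + R·V̇ + PEEP.
R·V̇ = PIP − Vt/C − PEEP = 31.2 − 540/29.0 − 2 = 31.2 − 18.621 − 2 = 10.579 cmH2O.
R = 10.579 / 0.4333 = 24.415 cmH2O·s/L.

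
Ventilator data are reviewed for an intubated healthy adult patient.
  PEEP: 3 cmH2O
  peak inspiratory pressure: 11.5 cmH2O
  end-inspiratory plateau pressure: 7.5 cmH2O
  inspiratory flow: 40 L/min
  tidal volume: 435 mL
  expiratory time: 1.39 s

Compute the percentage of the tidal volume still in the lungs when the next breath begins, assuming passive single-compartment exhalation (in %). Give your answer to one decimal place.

9.1

Flow: 40 L/min ÷ 60 = 0.6667 L/s.
R = (PIP − Pplat)/V̇ = (11.5 − 7.5) / 0.6667 = 4.0/0.6667 = 6.0 cmH2O·s/L.
C = Vt/(Pplat − PEEP) = 435.0 / (7.5 − 3) = 435.0/4.5 = 96.667 mL/cmH2O.
τ = R × C = 6.0 × 0.09667 L/cmH2O = 0.58 s.
Fraction remaining at end-expiration = e^(−Te/τ) = e^(−1.39/0.58) = 0.09103 → 9.103%.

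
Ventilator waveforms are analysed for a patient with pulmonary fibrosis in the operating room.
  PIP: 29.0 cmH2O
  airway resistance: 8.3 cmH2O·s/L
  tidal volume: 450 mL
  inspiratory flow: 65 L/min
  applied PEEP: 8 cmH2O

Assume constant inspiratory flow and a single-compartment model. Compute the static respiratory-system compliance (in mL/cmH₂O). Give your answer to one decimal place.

Flow: 65 L/min ÷ 60 = 1.0833 L/s.
Equation of motion (constant flow): PIP = Vt/C + R·V̇ + PEEP.
Vt/C = PIP − R·V̇ − PEEP = 29.0 − 8.3×1.0833 − 8 = 29.0 − 8.991 − 8 = 12.009 cmH2O.
C = Vt / 12.009 = 450 / 12.009 = 37.472 mL/cmH2O.

37.5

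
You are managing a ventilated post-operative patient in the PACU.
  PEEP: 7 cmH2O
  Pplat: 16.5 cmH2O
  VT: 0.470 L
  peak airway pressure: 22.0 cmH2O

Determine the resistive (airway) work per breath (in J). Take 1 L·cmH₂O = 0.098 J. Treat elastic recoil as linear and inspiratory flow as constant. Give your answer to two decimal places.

With constant inspiratory flow the resistive pressure is constant at PIP − Pplat = 22.0 − 16.5 = 5.5 cmH2O, so resistive work = 5.5 × 0.470 = 2.585 L·cmH2O.
× 0.098 J/(L·cmH2O) → 0.2533 J.

0.25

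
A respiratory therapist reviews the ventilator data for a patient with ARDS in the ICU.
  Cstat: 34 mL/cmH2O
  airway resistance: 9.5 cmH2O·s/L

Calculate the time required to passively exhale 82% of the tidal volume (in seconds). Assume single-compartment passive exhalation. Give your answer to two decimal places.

τ = R × C = 9.5 × 34 mL/cmH2O = 9.5 × 0.034 L/cmH2O = 0.323 s.
Exhaled fraction f = 1 − e^(−t/τ) → t = −τ·ln(1 − f) = −0.323·ln(0.18) = 0.5539 s.

0.55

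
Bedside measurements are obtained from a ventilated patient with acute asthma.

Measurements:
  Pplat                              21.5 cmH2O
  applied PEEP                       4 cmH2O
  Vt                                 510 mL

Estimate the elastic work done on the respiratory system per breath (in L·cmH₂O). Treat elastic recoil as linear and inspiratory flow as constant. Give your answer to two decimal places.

4.46

Elastic work ≈ ½ × (Pplat − PEEP) × Vt = 0.5 × (21.5 − 4) × 0.510 L = 0.5 × 17.5 × 0.510 = 4.463 L·cmH2O.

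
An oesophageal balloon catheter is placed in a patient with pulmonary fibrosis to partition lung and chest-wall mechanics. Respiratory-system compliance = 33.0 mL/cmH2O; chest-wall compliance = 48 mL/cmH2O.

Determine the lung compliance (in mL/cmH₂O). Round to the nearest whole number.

1/CL = 1/Crs − 1/Ccw.
1/CL = 1/33.0 − 1/48 = 0.00947.
CL = 105.6 mL/cmH2O.

106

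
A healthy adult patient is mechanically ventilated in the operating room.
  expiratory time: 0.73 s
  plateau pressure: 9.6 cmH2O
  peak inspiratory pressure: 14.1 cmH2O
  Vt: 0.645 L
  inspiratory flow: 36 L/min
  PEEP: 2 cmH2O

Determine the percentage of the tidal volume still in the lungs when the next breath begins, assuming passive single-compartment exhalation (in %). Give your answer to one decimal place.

31.8

Flow: 36 L/min ÷ 60 = 0.6 L/s.
R = (PIP − Pplat)/V̇ = (14.1 − 9.6) / 0.6 = 4.5/0.6 = 7.5 cmH2O·s/L.
C = Vt/(Pplat − PEEP) = 645.0 / (9.6 − 2) = 645.0/7.6 = 84.868 mL/cmH2O.
τ = R × C = 7.5 × 0.08487 L/cmH2O = 0.6365 s.
Fraction remaining at end-expiration = e^(−Te/τ) = e^(−0.73/0.6365) = 0.3176 → 31.76%.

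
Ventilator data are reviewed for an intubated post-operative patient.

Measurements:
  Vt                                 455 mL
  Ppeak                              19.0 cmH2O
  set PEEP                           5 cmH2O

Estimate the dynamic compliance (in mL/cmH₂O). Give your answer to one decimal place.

32.5

Dynamic compliance = Vt / (PIP − PEEP) = 455 / (19.0 − 5) = 455 / 14.0 = 32.5 mL/cmH2O.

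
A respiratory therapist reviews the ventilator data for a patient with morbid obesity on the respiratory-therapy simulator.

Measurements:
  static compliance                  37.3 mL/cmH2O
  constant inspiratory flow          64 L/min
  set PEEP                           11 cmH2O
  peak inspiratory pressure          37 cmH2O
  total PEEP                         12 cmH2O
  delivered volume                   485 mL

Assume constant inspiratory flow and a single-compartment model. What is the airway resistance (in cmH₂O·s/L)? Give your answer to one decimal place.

11.2

Flow: 64 L/min ÷ 60 = 1.0667 L/s.
Total PEEP = 12 cmH2O (set 11 + intrinsic 1); this is the baseline alveolar pressure.
Equation of motion (constant flow): PIP = Vt/C + R·V̇ + PEEP.
R·V̇ = PIP − Vt/C − PEEP = 37 − 485/37.3 − 12 = 37 − 13.003 − 12 = 11.997 cmH2O.
R = 11.997 / 1.0667 = 11.247 cmH2O·s/L.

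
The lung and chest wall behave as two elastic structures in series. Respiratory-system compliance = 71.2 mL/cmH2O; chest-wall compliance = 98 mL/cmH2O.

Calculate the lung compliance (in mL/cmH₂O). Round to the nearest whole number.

1/CL = 1/Crs − 1/Ccw.
1/CL = 1/71.2 − 1/98 = 0.003841.
CL = 260.35 mL/cmH2O.

260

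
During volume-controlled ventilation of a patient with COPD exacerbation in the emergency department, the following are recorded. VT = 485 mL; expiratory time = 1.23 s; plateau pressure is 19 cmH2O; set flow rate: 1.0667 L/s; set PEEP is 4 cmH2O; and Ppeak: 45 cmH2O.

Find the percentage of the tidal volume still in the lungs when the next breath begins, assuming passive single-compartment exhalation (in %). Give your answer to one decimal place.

R = (PIP − Pplat)/V̇ = (45 − 19) / 1.0667 = 26.0/1.0667 = 24.374 cmH2O·s/L.
C = Vt/(Pplat − PEEP) = 485.0 / (19 − 4) = 485.0/15.0 = 32.333 mL/cmH2O.
τ = R × C = 24.374 × 0.03233 L/cmH2O = 0.788 s.
Fraction remaining at end-expiration = e^(−Te/τ) = e^(−1.23/0.788) = 0.2099 → 20.99%.

21.0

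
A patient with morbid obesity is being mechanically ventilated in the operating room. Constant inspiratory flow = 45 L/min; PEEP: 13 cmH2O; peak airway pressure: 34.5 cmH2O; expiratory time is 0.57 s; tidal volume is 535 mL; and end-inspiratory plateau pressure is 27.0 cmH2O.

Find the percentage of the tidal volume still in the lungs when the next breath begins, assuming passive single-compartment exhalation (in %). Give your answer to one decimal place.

Flow: 45 L/min ÷ 60 = 0.75 L/s.
R = (PIP − Pplat)/V̇ = (34.5 − 27.0) / 0.75 = 7.5/0.75 = 10.0 cmH2O·s/L.
C = Vt/(Pplat − PEEP) = 535.0 / (27.0 − 13) = 535.0/14.0 = 38.214 mL/cmH2O.
τ = R × C = 10.0 × 0.03821 L/cmH2O = 0.3821 s.
Fraction remaining at end-expiration = e^(−Te/τ) = e^(−0.57/0.3821) = 0.225 → 22.5%.

22.5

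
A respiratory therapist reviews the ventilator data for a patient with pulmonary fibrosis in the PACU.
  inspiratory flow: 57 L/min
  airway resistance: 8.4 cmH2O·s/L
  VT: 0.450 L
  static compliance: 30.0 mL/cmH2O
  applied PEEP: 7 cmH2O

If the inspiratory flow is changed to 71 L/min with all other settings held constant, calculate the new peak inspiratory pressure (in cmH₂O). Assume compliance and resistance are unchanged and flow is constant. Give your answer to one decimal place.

31.9

Flow: 57 L/min ÷ 60 = 0.95 L/s.
New flow: 71 L/min ÷ 60 = 1.1833 L/s.
PIP = Vt/C + R·V̇ + PEEP (constant-flow equation of motion).
Only the resistive term changes: ΔPIP = R × ΔV̇ = 8.4 × (1.1833 − 0.95) = 8.4 × 0.2333 = 1.96 cmH2O.
Original PIP = 450/30.0 + 8.4×0.95 + 7 = 29.98 cmH2O; new PIP = 29.98 + (1.96) = 31.94 cmH2O.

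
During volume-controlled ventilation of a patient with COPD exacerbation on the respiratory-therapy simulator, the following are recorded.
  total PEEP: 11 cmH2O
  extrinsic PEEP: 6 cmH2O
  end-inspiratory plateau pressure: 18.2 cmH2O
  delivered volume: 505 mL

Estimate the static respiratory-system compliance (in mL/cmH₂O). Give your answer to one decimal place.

End-expiratory occlusion gives total PEEP = 11 cmH2O (intrinsic PEEP = 11 − 6 = 5). Use total PEEP for the elastic gradient.
Cstat = Vt / (Pplat − PEEPtotal) = 505 / (18.2 − 11) = 505 / 7.2 = 70.139 mL/cmH2O.

70.1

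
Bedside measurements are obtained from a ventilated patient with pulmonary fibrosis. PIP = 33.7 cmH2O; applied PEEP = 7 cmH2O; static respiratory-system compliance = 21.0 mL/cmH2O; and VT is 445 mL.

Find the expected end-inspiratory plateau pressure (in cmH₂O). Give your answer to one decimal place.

Pplat = PEEP + Vt / Cstat = 7 + 445 / 21.0 = 7 + 21.19 = 28.19 cmH2O.

28.2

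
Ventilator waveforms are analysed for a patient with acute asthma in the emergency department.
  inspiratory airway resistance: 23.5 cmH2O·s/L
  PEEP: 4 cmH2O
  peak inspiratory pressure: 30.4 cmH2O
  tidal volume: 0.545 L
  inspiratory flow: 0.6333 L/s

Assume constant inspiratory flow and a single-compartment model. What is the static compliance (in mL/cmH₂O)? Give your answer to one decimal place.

Equation of motion (constant flow): PIP = Vt/C + R·V̇ + PEEP.
Vt/C = PIP − R·V̇ − PEEP = 30.4 − 23.5×0.6333 − 4 = 30.4 − 14.883 − 4 = 11.517 cmH2O.
C = Vt / 11.517 = 545 / 11.517 = 47.321 mL/cmH2O.

47.3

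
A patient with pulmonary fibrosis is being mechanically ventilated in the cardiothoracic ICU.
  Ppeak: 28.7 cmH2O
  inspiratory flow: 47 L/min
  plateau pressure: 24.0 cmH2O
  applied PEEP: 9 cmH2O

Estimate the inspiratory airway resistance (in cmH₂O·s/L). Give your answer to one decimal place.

Flow: 47 L/min ÷ 60 = 0.7833 L/s.
Raw = (PIP − Pplat) / flow = (28.7 − 24.0) / 0.7833 = 4.7 / 0.7833 = 6.0 cmH2O·s/L.

6.0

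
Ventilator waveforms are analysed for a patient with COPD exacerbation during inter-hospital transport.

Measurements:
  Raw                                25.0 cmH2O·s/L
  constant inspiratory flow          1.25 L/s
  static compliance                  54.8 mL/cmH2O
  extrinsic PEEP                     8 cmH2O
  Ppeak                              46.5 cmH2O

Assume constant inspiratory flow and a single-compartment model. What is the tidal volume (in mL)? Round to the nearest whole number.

397

Equation of motion (constant flow): PIP = Vt/C + R·V̇ + PEEP.
Vt/C = PIP − R·V̇ − PEEP = 46.5 − 31.25 − 8 = 7.25 cmH2O.
Vt = C × 7.25 = 54.8 × 7.25 = 397.3 mL.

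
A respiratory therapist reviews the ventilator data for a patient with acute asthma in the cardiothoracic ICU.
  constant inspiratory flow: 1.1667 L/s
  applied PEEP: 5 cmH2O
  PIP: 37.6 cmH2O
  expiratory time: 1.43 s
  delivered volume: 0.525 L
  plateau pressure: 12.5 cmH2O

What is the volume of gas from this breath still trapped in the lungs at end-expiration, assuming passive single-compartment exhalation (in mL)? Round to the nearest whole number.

203

R = (PIP − Pplat)/V̇ = (37.6 − 12.5) / 1.1667 = 25.1/1.1667 = 21.514 cmH2O·s/L.
C = Vt/(Pplat − PEEP) = 525.0 / (12.5 − 5) = 525.0/7.5 = 70.0 mL/cmH2O.
τ = R × C = 21.514 × 0.07 L/cmH2O = 1.506 s.
Fraction remaining = e^(−Te/τ) = e^(−1.43/1.506) = 0.3869.
Trapped volume = 525.0 × 0.3869 = 203.12 mL.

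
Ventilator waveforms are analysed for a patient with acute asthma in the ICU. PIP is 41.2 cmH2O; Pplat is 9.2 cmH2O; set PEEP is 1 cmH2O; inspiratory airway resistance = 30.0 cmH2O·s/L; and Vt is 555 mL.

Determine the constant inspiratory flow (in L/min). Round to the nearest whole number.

64

flow = (PIP − Pplat) / Raw = (41.2 − 9.2) / 30.0 = 1.067 L/s × 60 = 64.02 L/min.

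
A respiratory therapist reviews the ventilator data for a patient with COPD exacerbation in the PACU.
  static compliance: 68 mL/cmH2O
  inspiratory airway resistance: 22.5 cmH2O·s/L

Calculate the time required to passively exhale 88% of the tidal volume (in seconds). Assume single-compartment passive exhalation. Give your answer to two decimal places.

τ = R × C = 22.5 × 68 mL/cmH2O = 22.5 × 0.068 L/cmH2O = 1.53 s.
Exhaled fraction f = 1 − e^(−t/τ) → t = −τ·ln(1 − f) = −1.53·ln(0.12) = 3.244 s.

3.24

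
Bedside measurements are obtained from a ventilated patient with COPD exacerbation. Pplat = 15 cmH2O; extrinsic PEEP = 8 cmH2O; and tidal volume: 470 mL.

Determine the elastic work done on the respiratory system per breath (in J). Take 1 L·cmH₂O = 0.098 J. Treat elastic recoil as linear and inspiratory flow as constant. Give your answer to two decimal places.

0.16

Elastic work ≈ ½ × (Pplat − PEEP) × Vt = 0.5 × (15 − 8) × 0.470 L = 0.5 × 7.0 × 0.470 = 1.645 L·cmH2O.
× 0.098 J/(L·cmH2O) → 0.1612 J.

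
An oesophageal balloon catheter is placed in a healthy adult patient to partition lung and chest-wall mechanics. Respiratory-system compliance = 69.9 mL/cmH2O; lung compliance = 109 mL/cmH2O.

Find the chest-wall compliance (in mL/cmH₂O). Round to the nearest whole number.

195

1/Ccw = 1/Crs − 1/CL.
1/Ccw = 1/69.9 − 1/109 = 0.005132.
Ccw = 194.86 mL/cmH2O.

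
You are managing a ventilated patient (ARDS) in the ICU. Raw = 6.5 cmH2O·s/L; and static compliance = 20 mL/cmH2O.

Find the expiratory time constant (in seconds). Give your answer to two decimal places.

0.13

τ = R × C = 6.5 × 20 mL/cmH2O = 6.5 × 0.020 L/cmH2O = 0.13 s.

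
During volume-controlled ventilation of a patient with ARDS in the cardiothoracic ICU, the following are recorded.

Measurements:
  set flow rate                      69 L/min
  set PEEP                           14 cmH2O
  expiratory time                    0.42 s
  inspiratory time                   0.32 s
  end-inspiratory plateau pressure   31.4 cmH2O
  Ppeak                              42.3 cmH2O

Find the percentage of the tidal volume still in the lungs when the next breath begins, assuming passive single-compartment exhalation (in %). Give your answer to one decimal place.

12.3

Flow: 69 L/min ÷ 60 = 1.15 L/s.
Vt = flow × Ti = 1.15 L/s × 0.32 s × 1000 mL/L = 368.0 mL.
R = (PIP − Pplat)/V̇ = (42.3 − 31.4) / 1.15 = 10.9/1.15 = 9.478 cmH2O·s/L.
C = Vt/(Pplat − PEEP) = 368.0 / (31.4 − 14) = 368.0/17.4 = 21.149 mL/cmH2O.
τ = R × C = 9.478 × 0.02115 L/cmH2O = 0.2005 s.
Fraction remaining at end-expiration = e^(−Te/τ) = e^(−0.42/0.2005) = 0.1231 → 12.31%.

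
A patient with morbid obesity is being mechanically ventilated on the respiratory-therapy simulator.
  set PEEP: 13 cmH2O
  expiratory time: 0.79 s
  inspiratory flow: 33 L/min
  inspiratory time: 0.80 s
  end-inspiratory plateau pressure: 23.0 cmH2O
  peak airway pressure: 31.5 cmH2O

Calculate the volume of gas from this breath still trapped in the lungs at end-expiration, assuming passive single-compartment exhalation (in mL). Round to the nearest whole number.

138

Flow: 33 L/min ÷ 60 = 0.55 L/s.
Vt = flow × Ti = 0.55 L/s × 0.80 s × 1000 mL/L = 440.0 mL.
R = (PIP − Pplat)/V̇ = (31.5 − 23.0) / 0.55 = 8.5/0.55 = 15.455 cmH2O·s/L.
C = Vt/(Pplat − PEEP) = 440.0 / (23.0 − 13) = 440.0/10.0 = 44.0 mL/cmH2O.
τ = R × C = 15.455 × 0.044 L/cmH2O = 0.68 s.
Fraction remaining = e^(−Te/τ) = e^(−0.79/0.68) = 0.3129.
Trapped volume = 440.0 × 0.3129 = 137.68 mL.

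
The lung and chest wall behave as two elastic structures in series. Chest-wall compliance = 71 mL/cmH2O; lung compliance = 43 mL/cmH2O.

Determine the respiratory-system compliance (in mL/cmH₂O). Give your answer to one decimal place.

Lung and chest wall are elastances in series: 1/Crs = 1/CL + 1/Ccw.
1/Crs = 1/43 + 1/71 = 0.03734.
Crs = 26.781 mL/cmH2O.

26.8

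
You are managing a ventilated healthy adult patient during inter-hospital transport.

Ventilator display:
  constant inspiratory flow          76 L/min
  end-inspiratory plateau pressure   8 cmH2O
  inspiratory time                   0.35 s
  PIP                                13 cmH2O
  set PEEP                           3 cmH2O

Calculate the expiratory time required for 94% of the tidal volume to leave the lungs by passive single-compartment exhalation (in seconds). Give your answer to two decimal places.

Flow: 76 L/min ÷ 60 = 1.2667 L/s.
Vt = flow × Ti = 1.2667 L/s × 0.35 s × 1000 mL/L = 443.35 mL.
R = (PIP − Pplat)/V̇ = (13 − 8) / 1.2667 = 5.0/1.2667 = 3.947 cmH2O·s/L.
C = Vt/(Pplat − PEEP) = 443.35 / (8 − 3) = 443.35/5.0 = 88.67 mL/cmH2O.
τ = R × C = 3.947 × 0.08867 L/cmH2O = 0.35 s.
t = −τ·ln(1 − 0.94) = −0.35·ln(0.06) = 0.9847 s.

0.98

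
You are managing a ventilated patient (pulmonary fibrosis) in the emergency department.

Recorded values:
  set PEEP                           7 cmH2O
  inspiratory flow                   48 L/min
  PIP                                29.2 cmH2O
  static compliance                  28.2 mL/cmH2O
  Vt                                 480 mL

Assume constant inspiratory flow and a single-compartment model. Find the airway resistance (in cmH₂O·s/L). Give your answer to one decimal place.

6.5

Flow: 48 L/min ÷ 60 = 0.8 L/s.
Equation of motion (constant flow): PIP = Vt/C + R·V̇ + PEEP.
R·V̇ = PIP − Vt/C − PEEP = 29.2 − 480/28.2 − 7 = 29.2 − 17.021 − 7 = 5.179 cmH2O.
R = 5.179 / 0.8 = 6.474 cmH2O·s/L.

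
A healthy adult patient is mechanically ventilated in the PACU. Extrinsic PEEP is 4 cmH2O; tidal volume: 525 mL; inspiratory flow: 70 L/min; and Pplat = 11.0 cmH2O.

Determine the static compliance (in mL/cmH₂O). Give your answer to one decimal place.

75.0

Cstat = Vt / (Pplat − PEEP) = 525 / (11.0 − 4) = 525 / 7.0 = 75.0 mL/cmH2O.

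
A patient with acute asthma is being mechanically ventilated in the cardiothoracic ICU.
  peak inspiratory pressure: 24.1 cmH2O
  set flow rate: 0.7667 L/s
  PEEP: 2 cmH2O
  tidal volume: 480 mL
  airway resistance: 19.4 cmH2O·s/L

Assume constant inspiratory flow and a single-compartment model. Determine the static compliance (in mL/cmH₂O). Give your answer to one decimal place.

66.4

Equation of motion (constant flow): PIP = Vt/C + R·V̇ + PEEP.
Vt/C = PIP − R·V̇ − PEEP = 24.1 − 19.4×0.7667 − 2 = 24.1 − 14.874 − 2 = 7.226 cmH2O.
C = Vt / 7.226 = 480 / 7.226 = 66.427 mL/cmH2O.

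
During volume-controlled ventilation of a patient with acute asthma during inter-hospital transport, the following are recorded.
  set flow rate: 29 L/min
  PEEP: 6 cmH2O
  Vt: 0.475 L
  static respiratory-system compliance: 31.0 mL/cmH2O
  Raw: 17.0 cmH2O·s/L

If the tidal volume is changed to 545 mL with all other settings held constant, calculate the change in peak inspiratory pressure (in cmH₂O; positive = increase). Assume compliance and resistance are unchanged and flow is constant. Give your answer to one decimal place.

PIP = Vt/C + R·V̇ + PEEP (constant-flow equation of motion).
Only the elastic term changes: ΔPIP = ΔVt / C = (545 − 475) / 31.0 = 2.258 cmH2O.

2.3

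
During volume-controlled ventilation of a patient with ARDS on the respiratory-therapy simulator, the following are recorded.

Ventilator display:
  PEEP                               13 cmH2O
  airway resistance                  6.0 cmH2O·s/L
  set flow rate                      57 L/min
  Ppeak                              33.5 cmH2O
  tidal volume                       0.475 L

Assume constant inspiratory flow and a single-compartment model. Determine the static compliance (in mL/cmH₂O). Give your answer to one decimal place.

Flow: 57 L/min ÷ 60 = 0.95 L/s.
Equation of motion (constant flow): PIP = Vt/C + R·V̇ + PEEP.
Vt/C = PIP − R·V̇ − PEEP = 33.5 − 6.0×0.95 − 13 = 33.5 − 5.7 − 13 = 14.8 cmH2O.
C = Vt / 14.8 = 475 / 14.8 = 32.095 mL/cmH2O.

32.1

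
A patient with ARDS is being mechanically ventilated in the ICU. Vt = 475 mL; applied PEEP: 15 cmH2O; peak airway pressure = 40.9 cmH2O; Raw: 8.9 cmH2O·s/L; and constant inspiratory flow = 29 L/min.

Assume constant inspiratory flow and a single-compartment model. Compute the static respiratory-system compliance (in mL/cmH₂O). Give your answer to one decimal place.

Flow: 29 L/min ÷ 60 = 0.4833 L/s.
Equation of motion (constant flow): PIP = Vt/C + R·V̇ + PEEP.
Vt/C = PIP − R·V̇ − PEEP = 40.9 − 8.9×0.4833 − 15 = 40.9 − 4.301 − 15 = 21.599 cmH2O.
C = Vt / 21.599 = 475 / 21.599 = 21.992 mL/cmH2O.

22.0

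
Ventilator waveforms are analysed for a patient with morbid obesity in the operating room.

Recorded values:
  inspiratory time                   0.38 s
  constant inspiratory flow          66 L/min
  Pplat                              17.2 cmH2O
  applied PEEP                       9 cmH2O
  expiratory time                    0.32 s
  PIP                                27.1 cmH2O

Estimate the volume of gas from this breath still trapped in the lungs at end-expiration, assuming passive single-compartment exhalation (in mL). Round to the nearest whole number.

208

Flow: 66 L/min ÷ 60 = 1.1 L/s.
Vt = flow × Ti = 1.1 L/s × 0.38 s × 1000 mL/L = 418.0 mL.
R = (PIP − Pplat)/V̇ = (27.1 − 17.2) / 1.1 = 9.9/1.1 = 9.0 cmH2O·s/L.
C = Vt/(Pplat − PEEP) = 418.0 / (17.2 − 9) = 418.0/8.2 = 50.976 mL/cmH2O.
τ = R × C = 9.0 × 0.05098 L/cmH2O = 0.4588 s.
Fraction remaining = e^(−Te/τ) = e^(−0.32/0.4588) = 0.4978.
Trapped volume = 418.0 × 0.4978 = 208.08 mL.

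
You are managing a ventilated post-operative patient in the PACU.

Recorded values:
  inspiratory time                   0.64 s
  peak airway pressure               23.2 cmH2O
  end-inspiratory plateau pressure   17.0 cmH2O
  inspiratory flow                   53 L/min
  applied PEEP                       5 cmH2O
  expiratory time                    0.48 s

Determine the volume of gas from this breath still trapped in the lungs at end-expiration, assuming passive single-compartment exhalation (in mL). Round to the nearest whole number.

132

Flow: 53 L/min ÷ 60 = 0.8833 L/s.
Vt = flow × Ti = 0.8833 L/s × 0.64 s × 1000 mL/L = 565.31 mL.
R = (PIP − Pplat)/V̇ = (23.2 − 17.0) / 0.8833 = 6.2/0.8833 = 7.019 cmH2O·s/L.
C = Vt/(Pplat − PEEP) = 565.31 / (17.0 − 5) = 565.31/12.0 = 47.109 mL/cmH2O.
τ = R × C = 7.019 × 0.04711 L/cmH2O = 0.3307 s.
Fraction remaining = e^(−Te/τ) = e^(−0.48/0.3307) = 0.2342.
Trapped volume = 565.31 × 0.2342 = 132.4 mL.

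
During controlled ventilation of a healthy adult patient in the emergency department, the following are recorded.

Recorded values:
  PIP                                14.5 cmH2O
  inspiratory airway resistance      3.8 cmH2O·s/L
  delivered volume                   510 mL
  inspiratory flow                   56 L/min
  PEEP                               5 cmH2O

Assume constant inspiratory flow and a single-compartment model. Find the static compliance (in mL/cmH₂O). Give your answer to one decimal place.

85.7

Flow: 56 L/min ÷ 60 = 0.9333 L/s.
Equation of motion (constant flow): PIP = Vt/C + R·V̇ + PEEP.
Vt/C = PIP − R·V̇ − PEEP = 14.5 − 3.8×0.9333 − 5 = 14.5 − 3.547 − 5 = 5.953 cmH2O.
C = Vt / 5.953 = 510 / 5.953 = 85.671 mL/cmH2O.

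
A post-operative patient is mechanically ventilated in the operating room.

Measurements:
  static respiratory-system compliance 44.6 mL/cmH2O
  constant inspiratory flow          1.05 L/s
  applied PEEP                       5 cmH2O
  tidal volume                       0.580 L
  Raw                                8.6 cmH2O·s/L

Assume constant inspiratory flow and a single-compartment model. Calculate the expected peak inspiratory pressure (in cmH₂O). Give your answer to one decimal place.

Equation of motion (constant flow): PIP = Vt/C + R·V̇ + PEEP.
PIP = 580/44.6 + 8.6×1.05 + 5 = 13.004 + 9.03 + 5 = 27.034 cmH2O.

27.0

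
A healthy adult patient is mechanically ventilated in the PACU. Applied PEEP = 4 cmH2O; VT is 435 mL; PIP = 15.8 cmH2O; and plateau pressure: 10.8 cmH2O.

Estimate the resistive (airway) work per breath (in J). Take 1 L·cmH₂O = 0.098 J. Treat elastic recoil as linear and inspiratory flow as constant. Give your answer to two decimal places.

0.21

With constant inspiratory flow the resistive pressure is constant at PIP − Pplat = 15.8 − 10.8 = 5.0 cmH2O, so resistive work = 5.0 × 0.435 = 2.175 L·cmH2O.
× 0.098 J/(L·cmH2O) → 0.2132 J.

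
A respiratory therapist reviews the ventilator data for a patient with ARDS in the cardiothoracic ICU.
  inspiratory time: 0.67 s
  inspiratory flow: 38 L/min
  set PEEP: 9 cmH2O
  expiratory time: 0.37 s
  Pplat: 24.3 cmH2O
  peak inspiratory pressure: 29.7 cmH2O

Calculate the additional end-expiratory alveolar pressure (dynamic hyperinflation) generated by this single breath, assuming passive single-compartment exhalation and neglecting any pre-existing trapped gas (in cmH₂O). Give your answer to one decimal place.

Flow: 38 L/min ÷ 60 = 0.6333 L/s.
Vt = flow × Ti = 0.6333 L/s × 0.67 s × 1000 mL/L = 424.31 mL.
R = (PIP − Pplat)/V̇ = (29.7 − 24.3) / 0.6333 = 5.4/0.6333 = 8.527 cmH2O·s/L.
C = Vt/(Pplat − PEEP) = 424.31 / (24.3 − 9) = 424.31/15.3 = 27.733 mL/cmH2O.
τ = R × C = 8.527 × 0.02773 L/cmH2O = 0.2365 s.
Fraction remaining = e^(−Te/τ) = e^(−0.37/0.2365) = 0.2092; trapped volume = 424.31 × 0.2092 = 88.766 mL.
Additional alveolar pressure from trapping ≈ V_trapped / C = 88.766 / 27.733 = 3.201 cmH2O.

3.2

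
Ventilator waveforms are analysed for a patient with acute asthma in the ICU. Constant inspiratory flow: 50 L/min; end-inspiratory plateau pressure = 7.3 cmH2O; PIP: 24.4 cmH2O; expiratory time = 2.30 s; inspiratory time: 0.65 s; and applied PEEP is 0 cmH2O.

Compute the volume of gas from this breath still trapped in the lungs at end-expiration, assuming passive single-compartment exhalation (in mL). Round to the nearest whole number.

Flow: 50 L/min ÷ 60 = 0.8333 L/s.
Vt = flow × Ti = 0.8333 L/s × 0.65 s × 1000 mL/L = 541.65 mL.
R = (PIP − Pplat)/V̇ = (24.4 − 7.3) / 0.8333 = 17.1/0.8333 = 20.521 cmH2O·s/L.
C = Vt/(Pplat − PEEP) = 541.65 / (7.3 − 0) = 541.65/7.3 = 74.199 mL/cmH2O.
τ = R × C = 20.521 × 0.0742 L/cmH2O = 1.523 s.
Fraction remaining = e^(−Te/τ) = e^(−2.30/1.523) = 0.2209.
Trapped volume = 541.65 × 0.2209 = 119.65 mL.

120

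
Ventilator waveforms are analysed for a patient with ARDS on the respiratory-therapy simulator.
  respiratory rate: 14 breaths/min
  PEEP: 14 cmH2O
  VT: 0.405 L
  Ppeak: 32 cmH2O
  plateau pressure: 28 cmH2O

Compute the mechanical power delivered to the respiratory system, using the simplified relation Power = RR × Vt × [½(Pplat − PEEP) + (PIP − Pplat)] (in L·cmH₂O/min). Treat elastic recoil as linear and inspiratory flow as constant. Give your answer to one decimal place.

62.4

Per-breath work = Vt × [½(Pplat−PEEP) + (PIP−Pplat)] = 0.405 × [0.5×14.0 + 4.0] = 0.405 × 11.0 = 4.455 L·cmH2O.
Power = 14 × 4.455 = 62.37 L·cmH2O/min.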